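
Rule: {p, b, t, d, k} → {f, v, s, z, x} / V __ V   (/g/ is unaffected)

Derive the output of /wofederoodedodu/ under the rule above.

/d/ is a stop between vowels /e/ and /e/, so it spirantizes to the fricative [z].
/d/ is a stop between vowels /o/ and /e/, so it spirantizes to the fricative [z].
/d/ is a stop between vowels /e/ and /o/, so it spirantizes to the fricative [z].
/d/ is a stop between vowels /o/ and /u/, so it spirantizes to the fricative [z].
Surface form: [wofezeroozezozu].

wofezeroozezozu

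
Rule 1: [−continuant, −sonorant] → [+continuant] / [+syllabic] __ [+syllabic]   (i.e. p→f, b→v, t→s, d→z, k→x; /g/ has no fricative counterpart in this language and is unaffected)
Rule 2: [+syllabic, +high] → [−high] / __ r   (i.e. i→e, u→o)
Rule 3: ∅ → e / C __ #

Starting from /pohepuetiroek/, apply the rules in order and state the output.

pohefueseroeke

Rule 1 (intervocalic spirantization): /p/ is a stop between vowels /e/ and /u/, so it spirantizes to the fricative [f]. /t/ is a stop between vowels /e/ and /i/, so it spirantizes to the fricative [s]. /pohepuetiroek/ → pohefuesiroek.
Rule 2 (pre-rhotic lowering): /i/ is a high vowel immediately before /r/, so it lowers to [e]. /pohefuesiroek/ → pohefueseroek.
Rule 3 (final e-epenthesis): the form ends in the consonant /k/, so [e] is inserted word-finally. /pohefueseroek/ → pohefueseroeke.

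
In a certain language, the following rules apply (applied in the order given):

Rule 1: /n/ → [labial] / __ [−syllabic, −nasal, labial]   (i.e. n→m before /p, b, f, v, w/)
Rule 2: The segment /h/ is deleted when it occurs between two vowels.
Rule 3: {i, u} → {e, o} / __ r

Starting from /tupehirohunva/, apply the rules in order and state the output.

Rule 1 (nasal place assimilation): /n/ precedes the labial consonant /v/, so it assimilates in place to [m]. /tupehirohunva/ → tupehirohumva.
Rule 2 (intervocalic h-deletion): /h/ occurs between vowels /e/ and /i/, so it deletes. /h/ occurs between vowels /o/ and /u/, so it deletes. /tupehirohumva/ → tupeiroumva.
Rule 3 (pre-rhotic lowering): /i/ is a high vowel immediately before /r/, so it lowers to [e]. /tupeiroumva/ → tupeeroumva.

tupeeroumva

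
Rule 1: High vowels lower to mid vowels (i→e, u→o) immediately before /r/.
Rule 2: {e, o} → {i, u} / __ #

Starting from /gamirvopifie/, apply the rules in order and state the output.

gamervopifii

Rule 1 (pre-rhotic lowering): /i/ is a high vowel immediately before /r/, so it lowers to [e]. /gamirvopifie/ → gamervopifie.
Rule 2 (final vowel raising): /e/ is a mid vowel in word-final position, so it raises to [i]. /gamervopifie/ → gamervopifii.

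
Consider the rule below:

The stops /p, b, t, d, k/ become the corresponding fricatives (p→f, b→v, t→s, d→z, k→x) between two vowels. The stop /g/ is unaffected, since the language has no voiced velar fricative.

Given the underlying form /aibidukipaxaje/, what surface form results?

aivizuxifaxaje

/b/ is a stop between vowels /i/ and /i/, so it spirantizes to the fricative [v].
/d/ is a stop between vowels /i/ and /u/, so it spirantizes to the fricative [z].
/k/ is a stop between vowels /u/ and /i/, so it spirantizes to the fricative [x].
/p/ is a stop between vowels /i/ and /a/, so it spirantizes to the fricative [f].
Surface form: [aivizuxifaxaje].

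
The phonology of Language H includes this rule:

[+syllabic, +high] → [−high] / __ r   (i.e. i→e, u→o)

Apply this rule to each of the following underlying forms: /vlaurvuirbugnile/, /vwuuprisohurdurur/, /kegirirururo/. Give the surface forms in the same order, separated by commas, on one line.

vlaorvuerbugnile, vwuuprisohordoror, kegererororo

/vlaurvuirbugnile/: /u/ is a high vowel immediately before /r/, so it lowers to [o]. /i/ is a high vowel immediately before /r/, so it lowers to [e]. → [vlaorvuerbugnile].
/vwuuprisohurdurur/: /u/ is a high vowel immediately before /r/, so it lowers to [o]. /u/ is a high vowel immediately before /r/, so it lowers to [o]. /u/ is a high vowel immediately before /r/, so it lowers to [o]. → [vwuuprisohordoror].
/kegirirururo/: /i/ is a high vowel immediately before /r/, so it lowers to [e]. /i/ is a high vowel immediately before /r/, so it lowers to [e]. /u/ is a high vowel immediately before /r/, so it lowers to [o]. /u/ is a high vowel immediately before /r/, so it lowers to [o]. → [kegererororo].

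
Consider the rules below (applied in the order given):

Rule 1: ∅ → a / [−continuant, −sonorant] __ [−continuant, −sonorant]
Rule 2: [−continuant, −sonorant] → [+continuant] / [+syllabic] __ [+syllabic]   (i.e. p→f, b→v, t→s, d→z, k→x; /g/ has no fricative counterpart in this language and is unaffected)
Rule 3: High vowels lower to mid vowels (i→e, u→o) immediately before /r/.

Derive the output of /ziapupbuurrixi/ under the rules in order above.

ziafufavuorrixi

Rule 1 (stop-cluster a-epenthesis): /p/ and /b/ form a stop–stop cluster, so [a] is inserted between them. /ziapupbuurrixi/ → ziapupabuurrixi.
Rule 2 (intervocalic spirantization): /p/ is a stop between vowels /a/ and /u/, so it spirantizes to the fricative [f]. /p/ is a stop between vowels /u/ and /a/, so it spirantizes to the fricative [f]. /b/ is a stop between vowels /a/ and /u/, so it spirantizes to the fricative [v]. /ziapupabuurrixi/ → ziafufavuurrixi.
Rule 3 (pre-rhotic lowering): /u/ is a high vowel immediately before /r/, so it lowers to [o]. /ziafufavuurrixi/ → ziafufavuorrixi.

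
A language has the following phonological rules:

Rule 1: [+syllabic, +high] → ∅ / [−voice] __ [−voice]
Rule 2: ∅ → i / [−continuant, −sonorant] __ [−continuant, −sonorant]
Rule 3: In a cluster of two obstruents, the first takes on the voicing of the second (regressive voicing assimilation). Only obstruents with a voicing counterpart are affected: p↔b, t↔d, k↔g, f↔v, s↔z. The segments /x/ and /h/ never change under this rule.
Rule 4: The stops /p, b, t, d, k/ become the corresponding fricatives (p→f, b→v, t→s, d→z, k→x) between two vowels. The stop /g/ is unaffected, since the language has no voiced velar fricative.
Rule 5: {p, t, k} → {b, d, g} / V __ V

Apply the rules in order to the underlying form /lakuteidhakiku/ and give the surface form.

laxiseithaxixu

Rule 1 (high vowel syncope): /u/ is a high vowel flanked by voiceless consonants /k/ and /t/, so it deletes. /i/ is a high vowel flanked by voiceless consonants /k/ and /k/, so it deletes. /lakuteidhakiku/ → lakteidhakku.
Rule 2 (stop-cluster i-epenthesis): /k/ and /t/ form a stop–stop cluster, so [i] is inserted between them. /k/ and /k/ form a stop–stop cluster, so [i] is inserted between them. /lakteidhakku/ → lakiteidhakiku.
Rule 3 (regressive voicing assimilation): /d/ precedes the voiceless obstruent /h/, so it devoices to [t] by assimilation. /lakiteidhakiku/ → lakiteithakiku.
Rule 4 (intervocalic spirantization): /k/ is a stop between vowels /a/ and /i/, so it spirantizes to the fricative [x]. /t/ is a stop between vowels /i/ and /e/, so it spirantizes to the fricative [s]. /k/ is a stop between vowels /a/ and /i/, so it spirantizes to the fricative [x]. /k/ is a stop between vowels /i/ and /u/, so it spirantizes to the fricative [x]. /lakiteithakiku/ → laxiseithaxixu.
Rule 5 (intervocalic voicing): no segment meets the environment; /laxiseithaxixu/ is unchanged.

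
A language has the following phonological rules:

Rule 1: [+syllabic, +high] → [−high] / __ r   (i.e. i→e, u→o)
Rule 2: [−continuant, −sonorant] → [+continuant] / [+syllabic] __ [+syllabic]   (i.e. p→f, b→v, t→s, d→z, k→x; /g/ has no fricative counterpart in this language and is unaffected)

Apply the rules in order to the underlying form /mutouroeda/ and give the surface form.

Rule 1 (pre-rhotic lowering): /u/ is a high vowel immediately before /r/, so it lowers to [o]. /mutouroeda/ → mutooroeda.
Rule 2 (intervocalic spirantization): /t/ is a stop between vowels /u/ and /o/, so it spirantizes to the fricative [s]. /d/ is a stop between vowels /e/ and /a/, so it spirantizes to the fricative [z]. /mutooroeda/ → musooroeza.

musooroeza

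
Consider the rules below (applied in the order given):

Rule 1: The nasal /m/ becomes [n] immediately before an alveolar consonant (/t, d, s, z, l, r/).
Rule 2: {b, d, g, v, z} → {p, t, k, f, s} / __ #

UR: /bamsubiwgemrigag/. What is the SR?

Rule 1 (nasal place assimilation): /m/ precedes the alveolar consonant /s/, so it assimilates in place to [n]. /m/ precedes the alveolar consonant /r/, so it assimilates in place to [n]. /bamsubiwgemrigag/ → bansubiwgenrigag.
Rule 2 (final devoicing): /g/ is a voiced obstruent in word-final position, so it devoices to [k]. /bansubiwgenrigag/ → bansubiwgenrigak.

bansubiwgenrigak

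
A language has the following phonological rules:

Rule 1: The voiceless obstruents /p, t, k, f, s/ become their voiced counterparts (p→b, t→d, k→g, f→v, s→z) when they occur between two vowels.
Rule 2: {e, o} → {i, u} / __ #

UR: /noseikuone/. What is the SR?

Rule 1 (intervocalic voicing): /s/ is a voiceless obstruent between vowels /o/ and /e/, so it voices to [z]. /k/ is a voiceless obstruent between vowels /i/ and /u/, so it voices to [g]. /noseikuone/ → nozeiguone.
Rule 2 (final vowel raising): /e/ is a mid vowel in word-final position, so it raises to [i]. /nozeiguone/ → nozeiguoni.

nozeiguoni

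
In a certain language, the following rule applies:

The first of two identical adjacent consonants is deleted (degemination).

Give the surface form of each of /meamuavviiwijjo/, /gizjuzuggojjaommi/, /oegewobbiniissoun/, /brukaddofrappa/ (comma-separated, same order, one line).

/meamuavviiwijjo/: /vv/ is a geminate; the first /v/ deletes. /jj/ is a geminate; the first /j/ deletes. → [meamuaviiwijo].
/gizjuzuggojjaommi/: /gg/ is a geminate; the first /g/ deletes. /jj/ is a geminate; the first /j/ deletes. /mm/ is a geminate; the first /m/ deletes. → [gizjuzugojaomi].
/oegewobbiniissoun/: /bb/ is a geminate; the first /b/ deletes. /ss/ is a geminate; the first /s/ deletes. → [oegewobiniisoun].
/brukaddofrappa/: /dd/ is a geminate; the first /d/ deletes. /pp/ is a geminate; the first /p/ deletes. → [brukadofrapa].

meamuaviiwijo, gizjuzugojaomi, oegewobiniisoun, brukadofrapa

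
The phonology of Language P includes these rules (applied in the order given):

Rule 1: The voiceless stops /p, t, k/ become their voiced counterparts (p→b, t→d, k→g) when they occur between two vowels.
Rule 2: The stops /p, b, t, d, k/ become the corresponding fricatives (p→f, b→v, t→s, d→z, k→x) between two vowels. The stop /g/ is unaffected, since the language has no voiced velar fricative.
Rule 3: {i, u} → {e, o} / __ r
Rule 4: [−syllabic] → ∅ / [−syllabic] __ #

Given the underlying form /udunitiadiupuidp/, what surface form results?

uzuniziaziuvuid

Rule 1 (intervocalic voicing): /t/ is a voiceless stop between vowels /i/ and /i/, so it voices to [d]. /p/ is a voiceless stop between vowels /u/ and /u/, so it voices to [b]. /udunitiadiupuidp/ → udunidiadiubuidp.
Rule 2 (intervocalic spirantization): /d/ is a stop between vowels /u/ and /u/, so it spirantizes to the fricative [z]. /d/ is a stop between vowels /i/ and /i/, so it spirantizes to the fricative [z]. /d/ is a stop between vowels /a/ and /i/, so it spirantizes to the fricative [z]. /b/ is a stop between vowels /u/ and /u/, so it spirantizes to the fricative [v]. /udunidiadiubuidp/ → uzuniziaziuvuidp.
Rule 3 (pre-rhotic lowering): no segment meets the environment; /uzuniziaziuvuidp/ is unchanged.
Rule 4 (final cluster simplification): /p/ is the second consonant of a word-final cluster /dp/, so it deletes. /uzuniziaziuvuidp/ → uzuniziaziuvuid.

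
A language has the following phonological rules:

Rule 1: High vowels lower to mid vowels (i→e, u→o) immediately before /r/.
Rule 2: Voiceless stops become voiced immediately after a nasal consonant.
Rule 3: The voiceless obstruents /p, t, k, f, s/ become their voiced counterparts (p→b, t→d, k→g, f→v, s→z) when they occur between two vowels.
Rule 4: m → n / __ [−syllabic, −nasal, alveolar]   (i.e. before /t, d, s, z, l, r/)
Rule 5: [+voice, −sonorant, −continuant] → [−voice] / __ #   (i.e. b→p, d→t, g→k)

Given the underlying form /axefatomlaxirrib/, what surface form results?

axevadonlaxerrip

Rule 1 (pre-rhotic lowering): /i/ is a high vowel immediately before /r/, so it lowers to [e]. /axefatomlaxirrib/ → axefatomlaxerrib.
Rule 2 (post-nasal voicing): no segment meets the environment; /axefatomlaxerrib/ is unchanged.
Rule 3 (intervocalic voicing): /f/ is a voiceless obstruent between vowels /e/ and /a/, so it voices to [v]. /t/ is a voiceless obstruent between vowels /a/ and /o/, so it voices to [d]. /axefatomlaxerrib/ → axevadomlaxerrib.
Rule 4 (nasal place assimilation): /m/ precedes the alveolar consonant /l/, so it assimilates in place to [n]. /axevadomlaxerrib/ → axevadonlaxerrib.
Rule 5 (final devoicing): /b/ is a voiced stop in word-final position, so it devoices to [p]. /axevadonlaxerrib/ → axevadonlaxerrip.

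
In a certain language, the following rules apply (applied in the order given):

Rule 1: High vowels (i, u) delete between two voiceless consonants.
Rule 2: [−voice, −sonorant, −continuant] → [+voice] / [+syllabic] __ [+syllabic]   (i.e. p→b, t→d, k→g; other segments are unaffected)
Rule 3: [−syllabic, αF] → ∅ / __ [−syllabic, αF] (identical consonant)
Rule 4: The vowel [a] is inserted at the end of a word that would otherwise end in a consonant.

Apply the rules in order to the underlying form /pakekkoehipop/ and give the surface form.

Rule 1 (high vowel syncope): /i/ is a high vowel flanked by voiceless consonants /h/ and /p/, so it deletes. /pakekkoehipop/ → pakekkoehpop.
Rule 2 (intervocalic voicing): /k/ is a voiceless stop between vowels /a/ and /e/, so it voices to [g]. /pakekkoehpop/ → pagekkoehpop.
Rule 3 (degemination): /kk/ is a geminate; the first /k/ deletes. /pagekkoehpop/ → pagekoehpop.
Rule 4 (final a-epenthesis): the form ends in the consonant /p/, so [a] is inserted word-finally. /pagekoehpop/ → pagekoehpopa.

pagekoehpopa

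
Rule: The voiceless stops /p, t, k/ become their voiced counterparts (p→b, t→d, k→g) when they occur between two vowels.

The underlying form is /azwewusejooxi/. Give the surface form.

azwewusejooxi

No segment of /azwewusejooxi/ meets the structural description of the rule, so the form surfaces unchanged.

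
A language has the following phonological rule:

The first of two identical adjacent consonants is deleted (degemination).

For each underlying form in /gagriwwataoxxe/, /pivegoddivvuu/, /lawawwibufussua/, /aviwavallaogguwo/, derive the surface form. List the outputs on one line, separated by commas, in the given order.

/gagriwwataoxxe/: /ww/ is a geminate; the first /w/ deletes. /xx/ is a geminate; the first /x/ deletes. → [gagriwataoxe].
/pivegoddivvuu/: /dd/ is a geminate; the first /d/ deletes. /vv/ is a geminate; the first /v/ deletes. → [pivegodivuu].
/lawawwibufussua/: /ww/ is a geminate; the first /w/ deletes. /ss/ is a geminate; the first /s/ deletes. → [lawawibufusua].
/aviwavallaogguwo/: /ll/ is a geminate; the first /l/ deletes. /gg/ is a geminate; the first /g/ deletes. → [aviwavalaoguwo].

gagriwataoxe, pivegodivuu, lawawibufusua, aviwavalaoguwo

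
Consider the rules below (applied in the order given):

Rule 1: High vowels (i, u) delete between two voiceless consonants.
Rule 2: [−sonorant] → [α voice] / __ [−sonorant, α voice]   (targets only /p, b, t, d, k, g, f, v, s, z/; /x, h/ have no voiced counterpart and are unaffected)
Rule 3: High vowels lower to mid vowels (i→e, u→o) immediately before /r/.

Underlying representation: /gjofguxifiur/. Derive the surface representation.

gjovguxfior

Rule 1 (high vowel syncope): /i/ is a high vowel flanked by voiceless consonants /x/ and /f/, so it deletes. /gjofguxifiur/ → gjofguxfiur.
Rule 2 (regressive voicing assimilation): /f/ precedes the voiced obstruent /g/, so it voices to [v] by assimilation. /gjofguxfiur/ → gjovguxfiur.
Rule 3 (pre-rhotic lowering): /u/ is a high vowel immediately before /r/, so it lowers to [o]. /gjovguxfiur/ → gjovguxfior.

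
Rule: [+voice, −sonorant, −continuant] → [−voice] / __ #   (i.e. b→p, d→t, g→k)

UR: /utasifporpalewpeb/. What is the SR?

utasifporpalewpep

/b/ is a voiced stop in word-final position, so it devoices to [p].
Surface form: [utasifporpalewpep].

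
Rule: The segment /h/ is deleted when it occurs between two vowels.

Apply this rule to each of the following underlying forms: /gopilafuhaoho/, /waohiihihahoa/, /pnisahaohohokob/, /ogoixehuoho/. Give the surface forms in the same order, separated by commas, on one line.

/gopilafuhaoho/: /h/ occurs between vowels /u/ and /a/, so it deletes. /h/ occurs between vowels /o/ and /o/, so it deletes. → [gopilafuaoo].
/waohiihihahoa/: /h/ occurs between vowels /o/ and /i/, so it deletes. /h/ occurs between vowels /i/ and /i/, so it deletes. /h/ occurs between vowels /i/ and /a/, so it deletes. /h/ occurs between vowels /a/ and /o/, so it deletes. → [waoiiiaoa].
/pnisahaohohokob/: /h/ occurs between vowels /a/ and /a/, so it deletes. /h/ occurs between vowels /o/ and /o/, so it deletes. /h/ occurs between vowels /o/ and /o/, so it deletes. → [pnisaaoookob].
/ogoixehuoho/: /h/ occurs between vowels /e/ and /u/, so it deletes. /h/ occurs between vowels /o/ and /o/, so it deletes. → [ogoixeuoo].

gopilafuaoo, waoiiiaoa, pnisaaoookob, ogoixeuoo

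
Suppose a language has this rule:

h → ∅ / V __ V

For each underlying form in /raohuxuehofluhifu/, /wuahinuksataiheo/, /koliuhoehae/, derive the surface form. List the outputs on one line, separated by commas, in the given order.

raouxueofluifu, wuainuksataieo, koliuoeae

/raohuxuehofluhifu/: /h/ occurs between vowels /o/ and /u/, so it deletes. /h/ occurs between vowels /e/ and /o/, so it deletes. /h/ occurs between vowels /u/ and /i/, so it deletes. → [raouxueofluifu].
/wuahinuksataiheo/: /h/ occurs between vowels /a/ and /i/, so it deletes. /h/ occurs between vowels /i/ and /e/, so it deletes. → [wuainuksataieo].
/koliuhoehae/: /h/ occurs between vowels /u/ and /o/, so it deletes. /h/ occurs between vowels /e/ and /a/, so it deletes. → [koliuoeae].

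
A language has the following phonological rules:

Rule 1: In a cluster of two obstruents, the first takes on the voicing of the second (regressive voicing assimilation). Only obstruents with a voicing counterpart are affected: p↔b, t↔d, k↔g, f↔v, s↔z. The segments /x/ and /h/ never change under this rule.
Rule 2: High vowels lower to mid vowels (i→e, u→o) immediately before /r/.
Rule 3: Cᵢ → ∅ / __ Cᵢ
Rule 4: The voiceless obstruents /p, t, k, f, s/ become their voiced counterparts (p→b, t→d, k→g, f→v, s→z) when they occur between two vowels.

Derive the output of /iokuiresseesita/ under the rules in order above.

Rule 1 (regressive voicing assimilation): no segment meets the environment; /iokuiresseesita/ is unchanged.
Rule 2 (pre-rhotic lowering): /i/ is a high vowel immediately before /r/, so it lowers to [e]. /iokuiresseesita/ → iokueresseesita.
Rule 3 (degemination): /ss/ is a geminate; the first /s/ deletes. /iokueresseesita/ → iokuereseesita.
Rule 4 (intervocalic voicing): /k/ is a voiceless obstruent between vowels /o/ and /u/, so it voices to [g]. /s/ is a voiceless obstruent between vowels /e/ and /e/, so it voices to [z]. /s/ is a voiceless obstruent between vowels /e/ and /i/, so it voices to [z]. /t/ is a voiceless obstruent between vowels /i/ and /a/, so it voices to [d]. /iokuereseesita/ → ioguerezeezida.

ioguerezeezida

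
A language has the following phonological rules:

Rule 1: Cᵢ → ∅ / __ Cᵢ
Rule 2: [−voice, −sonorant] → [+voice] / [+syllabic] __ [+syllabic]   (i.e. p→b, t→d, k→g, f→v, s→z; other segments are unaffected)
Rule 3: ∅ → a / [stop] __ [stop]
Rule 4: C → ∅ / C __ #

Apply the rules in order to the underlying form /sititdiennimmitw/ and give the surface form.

siditadienimit

Rule 1 (degemination): /nn/ is a geminate; the first /n/ deletes. /mm/ is a geminate; the first /m/ deletes. /sititdiennimmitw/ → sititdienimitw.
Rule 2 (intervocalic voicing): /t/ is a voiceless obstruent between vowels /i/ and /i/, so it voices to [d]. /sititdienimitw/ → siditdienimitw.
Rule 3 (stop-cluster a-epenthesis): /t/ and /d/ form a stop–stop cluster, so [a] is inserted between them. /siditdienimitw/ → siditadienimitw.
Rule 4 (final cluster simplification): /w/ is the second consonant of a word-final cluster /tw/, so it deletes. /siditadienimitw/ → siditadienimit.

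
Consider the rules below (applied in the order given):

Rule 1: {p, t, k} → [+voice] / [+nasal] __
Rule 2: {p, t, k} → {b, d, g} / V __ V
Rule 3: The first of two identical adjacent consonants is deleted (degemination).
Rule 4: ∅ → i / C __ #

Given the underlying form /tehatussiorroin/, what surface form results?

Rule 1 (post-nasal voicing): no segment meets the environment; /tehatussiorroin/ is unchanged.
Rule 2 (intervocalic voicing): /t/ is a voiceless stop between vowels /a/ and /u/, so it voices to [d]. /tehatussiorroin/ → tehadussiorroin.
Rule 3 (degemination): /ss/ is a geminate; the first /s/ deletes. /rr/ is a geminate; the first /r/ deletes. /tehadussiorroin/ → tehadusioroin.
Rule 4 (final i-epenthesis): the form ends in the consonant /n/, so [i] is inserted word-finally. /tehadusioroin/ → tehadusioroini.

tehadusioroini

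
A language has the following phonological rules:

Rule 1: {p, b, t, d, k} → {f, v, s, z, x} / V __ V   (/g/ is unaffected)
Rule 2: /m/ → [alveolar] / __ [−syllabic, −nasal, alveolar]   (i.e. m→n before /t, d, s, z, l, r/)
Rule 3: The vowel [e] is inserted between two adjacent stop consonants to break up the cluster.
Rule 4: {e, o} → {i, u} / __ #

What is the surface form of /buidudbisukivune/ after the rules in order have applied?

buizudebisuxivuni

Rule 1 (intervocalic spirantization): /d/ is a stop between vowels /i/ and /u/, so it spirantizes to the fricative [z]. /k/ is a stop between vowels /u/ and /i/, so it spirantizes to the fricative [x]. /buidudbisukivune/ → buizudbisuxivune.
Rule 2 (nasal place assimilation): no segment meets the environment; /buizudbisuxivune/ is unchanged.
Rule 3 (stop-cluster e-epenthesis): /d/ and /b/ form a stop–stop cluster, so [e] is inserted between them. /buizudbisuxivune/ → buizudebisuxivune.
Rule 4 (final vowel raising): /e/ is a mid vowel in word-final position, so it raises to [i]. /buizudebisuxivune/ → buizudebisuxivuni.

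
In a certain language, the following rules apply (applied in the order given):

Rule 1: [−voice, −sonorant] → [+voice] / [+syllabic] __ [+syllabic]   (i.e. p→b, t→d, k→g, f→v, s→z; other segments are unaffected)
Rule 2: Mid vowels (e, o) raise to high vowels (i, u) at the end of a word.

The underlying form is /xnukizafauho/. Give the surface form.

xnugizavauhu

Rule 1 (intervocalic voicing): /k/ is a voiceless obstruent between vowels /u/ and /i/, so it voices to [g]. /f/ is a voiceless obstruent between vowels /a/ and /a/, so it voices to [v]. /xnukizafauho/ → xnugizavauho.
Rule 2 (final vowel raising): /o/ is a mid vowel in word-final position, so it raises to [u]. /xnugizavauho/ → xnugizavauhu.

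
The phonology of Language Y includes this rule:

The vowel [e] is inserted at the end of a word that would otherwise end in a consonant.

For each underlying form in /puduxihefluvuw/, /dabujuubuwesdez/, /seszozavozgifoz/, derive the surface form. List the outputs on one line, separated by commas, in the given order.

/puduxihefluvuw/: the form ends in the consonant /w/, so [e] is inserted word-finally. → [puduxihefluvuwe].
/dabujuubuwesdez/: the form ends in the consonant /z/, so [e] is inserted word-finally. → [dabujuubuwesdeze].
/seszozavozgifoz/: the form ends in the consonant /z/, so [e] is inserted word-finally. → [seszozavozgifoze].

puduxihefluvuwe, dabujuubuwesdeze, seszozavozgifoze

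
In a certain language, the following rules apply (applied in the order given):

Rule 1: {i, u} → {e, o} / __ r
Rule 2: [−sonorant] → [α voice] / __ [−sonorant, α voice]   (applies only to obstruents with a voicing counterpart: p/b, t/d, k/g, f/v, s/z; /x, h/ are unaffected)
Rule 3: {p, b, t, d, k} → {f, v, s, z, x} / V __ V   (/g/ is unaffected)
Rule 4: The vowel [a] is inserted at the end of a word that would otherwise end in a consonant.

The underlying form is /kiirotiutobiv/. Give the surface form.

Rule 1 (pre-rhotic lowering): /i/ is a high vowel immediately before /r/, so it lowers to [e]. /kiirotiutobiv/ → kierotiutobiv.
Rule 2 (regressive voicing assimilation): no segment meets the environment; /kierotiutobiv/ is unchanged.
Rule 3 (intervocalic spirantization): /t/ is a stop between vowels /o/ and /i/, so it spirantizes to the fricative [s]. /t/ is a stop between vowels /u/ and /o/, so it spirantizes to the fricative [s]. /b/ is a stop between vowels /o/ and /i/, so it spirantizes to the fricative [v]. /kierotiutobiv/ → kierosiusoviv.
Rule 4 (final a-epenthesis): the form ends in the consonant /v/, so [a] is inserted word-finally. /kierosiusoviv/ → kierosiusoviva.

kierosiusoviva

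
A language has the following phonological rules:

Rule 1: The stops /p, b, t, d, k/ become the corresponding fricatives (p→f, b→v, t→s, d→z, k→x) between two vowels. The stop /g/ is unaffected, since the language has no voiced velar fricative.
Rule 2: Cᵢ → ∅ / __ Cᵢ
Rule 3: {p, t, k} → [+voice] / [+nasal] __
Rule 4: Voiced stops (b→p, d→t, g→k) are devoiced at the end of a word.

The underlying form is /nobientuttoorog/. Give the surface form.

noviendutoorok

Rule 1 (intervocalic spirantization): /b/ is a stop between vowels /o/ and /i/, so it spirantizes to the fricative [v]. /nobientuttoorog/ → novientuttoorog.
Rule 2 (degemination): /tt/ is a geminate; the first /t/ deletes. /novientuttoorog/ → novientutoorog.
Rule 3 (post-nasal voicing): /t/ is a voiceless stop immediately after the nasal /n/, so it voices to [d]. /novientutoorog/ → noviendutoorog.
Rule 4 (final devoicing): /g/ is a voiced stop in word-final position, so it devoices to [k]. /noviendutoorog/ → noviendutoorok.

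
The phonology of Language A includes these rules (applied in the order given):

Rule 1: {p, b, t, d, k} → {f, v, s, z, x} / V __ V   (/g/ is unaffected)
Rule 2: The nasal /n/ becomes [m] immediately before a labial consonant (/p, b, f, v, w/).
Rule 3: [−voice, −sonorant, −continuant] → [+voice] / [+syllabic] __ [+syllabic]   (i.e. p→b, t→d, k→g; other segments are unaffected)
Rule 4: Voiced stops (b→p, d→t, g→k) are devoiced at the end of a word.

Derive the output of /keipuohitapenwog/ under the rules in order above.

Rule 1 (intervocalic spirantization): /p/ is a stop between vowels /i/ and /u/, so it spirantizes to the fricative [f]. /t/ is a stop between vowels /i/ and /a/, so it spirantizes to the fricative [s]. /p/ is a stop between vowels /a/ and /e/, so it spirantizes to the fricative [f]. /keipuohitapenwog/ → keifuohisafenwog.
Rule 2 (nasal place assimilation): /n/ precedes the labial consonant /w/, so it assimilates in place to [m]. /keifuohisafenwog/ → keifuohisafemwog.
Rule 3 (intervocalic voicing): no segment meets the environment; /keifuohisafemwog/ is unchanged.
Rule 4 (final devoicing): /g/ is a voiced stop in word-final position, so it devoices to [k]. /keifuohisafemwog/ → keifuohisafemwok.

keifuohisafemwok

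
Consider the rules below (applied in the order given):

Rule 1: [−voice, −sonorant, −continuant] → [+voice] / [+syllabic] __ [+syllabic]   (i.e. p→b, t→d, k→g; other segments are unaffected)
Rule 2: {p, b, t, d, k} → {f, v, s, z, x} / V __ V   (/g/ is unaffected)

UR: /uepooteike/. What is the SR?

Rule 1 (intervocalic voicing): /p/ is a voiceless stop between vowels /e/ and /o/, so it voices to [b]. /t/ is a voiceless stop between vowels /o/ and /e/, so it voices to [d]. /k/ is a voiceless stop between vowels /i/ and /e/, so it voices to [g]. /uepooteike/ → ueboodeige.
Rule 2 (intervocalic spirantization): /b/ is a stop between vowels /e/ and /o/, so it spirantizes to the fricative [v]. /d/ is a stop between vowels /o/ and /e/, so it spirantizes to the fricative [z]. /ueboodeige/ → uevoozeige.

uevoozeige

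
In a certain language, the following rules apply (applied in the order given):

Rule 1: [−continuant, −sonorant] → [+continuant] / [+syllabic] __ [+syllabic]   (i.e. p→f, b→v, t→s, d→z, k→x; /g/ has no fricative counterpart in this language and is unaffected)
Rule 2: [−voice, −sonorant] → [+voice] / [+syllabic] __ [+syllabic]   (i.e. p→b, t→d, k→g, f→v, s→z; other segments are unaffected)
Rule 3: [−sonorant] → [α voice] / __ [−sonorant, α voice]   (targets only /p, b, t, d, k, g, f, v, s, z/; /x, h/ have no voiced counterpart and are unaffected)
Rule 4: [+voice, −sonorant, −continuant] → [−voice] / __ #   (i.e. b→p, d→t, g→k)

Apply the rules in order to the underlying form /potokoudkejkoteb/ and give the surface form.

pozoxoutkejkozep

Rule 1 (intervocalic spirantization): /t/ is a stop between vowels /o/ and /o/, so it spirantizes to the fricative [s]. /k/ is a stop between vowels /o/ and /o/, so it spirantizes to the fricative [x]. /t/ is a stop between vowels /o/ and /e/, so it spirantizes to the fricative [s]. /potokoudkejkoteb/ → posoxoudkejkoseb.
Rule 2 (intervocalic voicing): /s/ is a voiceless obstruent between vowels /o/ and /o/, so it voices to [z]. /s/ is a voiceless obstruent between vowels /o/ and /e/, so it voices to [z]. /posoxoudkejkoseb/ → pozoxoudkejkozeb.
Rule 3 (regressive voicing assimilation): /d/ precedes the voiceless obstruent /k/, so it devoices to [t] by assimilation. /pozoxoudkejkozeb/ → pozoxoutkejkozeb.
Rule 4 (final devoicing): /b/ is a voiced stop in word-final position, so it devoices to [p]. /pozoxoutkejkozeb/ → pozoxoutkejkozep.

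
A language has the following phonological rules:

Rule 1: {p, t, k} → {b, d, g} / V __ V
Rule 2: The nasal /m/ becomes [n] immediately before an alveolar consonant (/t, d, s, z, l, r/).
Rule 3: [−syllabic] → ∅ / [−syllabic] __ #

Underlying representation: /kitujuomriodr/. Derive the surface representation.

Rule 1 (intervocalic voicing): /t/ is a voiceless stop between vowels /i/ and /u/, so it voices to [d]. /kitujuomriodr/ → kidujuomriodr.
Rule 2 (nasal place assimilation): /m/ precedes the alveolar consonant /r/, so it assimilates in place to [n]. /kidujuomriodr/ → kidujuonriodr.
Rule 3 (final cluster simplification): /r/ is the second consonant of a word-final cluster /dr/, so it deletes. /kidujuonriodr/ → kidujuonriod.

kidujuonriod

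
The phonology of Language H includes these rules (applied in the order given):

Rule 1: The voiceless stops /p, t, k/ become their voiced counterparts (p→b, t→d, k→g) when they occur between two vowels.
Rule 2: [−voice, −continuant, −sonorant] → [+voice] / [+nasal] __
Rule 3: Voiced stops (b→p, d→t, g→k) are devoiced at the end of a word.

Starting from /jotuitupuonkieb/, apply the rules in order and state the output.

Rule 1 (intervocalic voicing): /t/ is a voiceless stop between vowels /o/ and /u/, so it voices to [d]. /t/ is a voiceless stop between vowels /i/ and /u/, so it voices to [d]. /p/ is a voiceless stop between vowels /u/ and /u/, so it voices to [b]. /jotuitupuonkieb/ → joduidubuonkieb.
Rule 2 (post-nasal voicing): /k/ is a voiceless stop immediately after the nasal /n/, so it voices to [g]. /joduidubuonkieb/ → joduidubuongieb.
Rule 3 (final devoicing): /b/ is a voiced stop in word-final position, so it devoices to [p]. /joduidubuongieb/ → joduidubuongiep.

joduidubuongiep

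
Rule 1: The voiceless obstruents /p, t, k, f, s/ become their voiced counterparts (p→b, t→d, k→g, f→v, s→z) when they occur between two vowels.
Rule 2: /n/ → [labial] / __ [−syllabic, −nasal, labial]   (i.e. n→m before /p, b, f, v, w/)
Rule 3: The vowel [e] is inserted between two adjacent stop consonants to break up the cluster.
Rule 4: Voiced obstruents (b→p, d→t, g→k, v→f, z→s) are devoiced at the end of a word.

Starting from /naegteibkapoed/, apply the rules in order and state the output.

naegeteibekaboet

Rule 1 (intervocalic voicing): /p/ is a voiceless obstruent between vowels /a/ and /o/, so it voices to [b]. /naegteibkapoed/ → naegteibkaboed.
Rule 2 (nasal place assimilation): no segment meets the environment; /naegteibkaboed/ is unchanged.
Rule 3 (stop-cluster e-epenthesis): /g/ and /t/ form a stop–stop cluster, so [e] is inserted between them. /b/ and /k/ form a stop–stop cluster, so [e] is inserted between them. /naegteibkaboed/ → naegeteibekaboed.
Rule 4 (final devoicing): /d/ is a voiced obstruent in word-final position, so it devoices to [t]. /naegeteibekaboed/ → naegeteibekaboet.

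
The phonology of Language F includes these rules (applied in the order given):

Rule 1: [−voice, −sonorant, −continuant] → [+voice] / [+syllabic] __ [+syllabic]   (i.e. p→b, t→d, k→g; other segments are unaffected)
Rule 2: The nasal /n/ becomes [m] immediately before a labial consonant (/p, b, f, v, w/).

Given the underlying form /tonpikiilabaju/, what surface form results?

tompigiilabaju

Rule 1 (intervocalic voicing): /k/ is a voiceless stop between vowels /i/ and /i/, so it voices to [g]. /tonpikiilabaju/ → tonpigiilabaju.
Rule 2 (nasal place assimilation): /n/ precedes the labial consonant /p/, so it assimilates in place to [m]. /tonpigiilabaju/ → tompigiilabaju.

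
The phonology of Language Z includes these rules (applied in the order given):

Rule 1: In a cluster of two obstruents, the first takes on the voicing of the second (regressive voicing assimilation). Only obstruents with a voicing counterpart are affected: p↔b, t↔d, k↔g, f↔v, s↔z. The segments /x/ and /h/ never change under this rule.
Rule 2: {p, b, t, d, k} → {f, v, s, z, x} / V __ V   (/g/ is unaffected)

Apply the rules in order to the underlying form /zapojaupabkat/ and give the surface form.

zafojaufapkat

Rule 1 (regressive voicing assimilation): /b/ precedes the voiceless obstruent /k/, so it devoices to [p] by assimilation. /zapojaupabkat/ → zapojaupapkat.
Rule 2 (intervocalic spirantization): /p/ is a stop between vowels /a/ and /o/, so it spirantizes to the fricative [f]. /p/ is a stop between vowels /u/ and /a/, so it spirantizes to the fricative [f]. /zapojaupapkat/ → zafojaufapkat.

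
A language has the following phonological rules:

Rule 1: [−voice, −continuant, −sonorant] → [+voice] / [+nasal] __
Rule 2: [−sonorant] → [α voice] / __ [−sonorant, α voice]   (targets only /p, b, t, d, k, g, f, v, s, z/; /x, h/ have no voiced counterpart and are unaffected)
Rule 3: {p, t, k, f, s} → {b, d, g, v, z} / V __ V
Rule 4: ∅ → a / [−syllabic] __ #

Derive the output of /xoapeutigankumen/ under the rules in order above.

xoabeudigangumena

Rule 1 (post-nasal voicing): /k/ is a voiceless stop immediately after the nasal /n/, so it voices to [g]. /xoapeutigankumen/ → xoapeutigangumen.
Rule 2 (regressive voicing assimilation): no segment meets the environment; /xoapeutigangumen/ is unchanged.
Rule 3 (intervocalic voicing): /p/ is a voiceless obstruent between vowels /a/ and /e/, so it voices to [b]. /t/ is a voiceless obstruent between vowels /u/ and /i/, so it voices to [d]. /xoapeutigangumen/ → xoabeudigangumen.
Rule 4 (final a-epenthesis): the form ends in the consonant /n/, so [a] is inserted word-finally. /xoabeudigangumen/ → xoabeudigangumena.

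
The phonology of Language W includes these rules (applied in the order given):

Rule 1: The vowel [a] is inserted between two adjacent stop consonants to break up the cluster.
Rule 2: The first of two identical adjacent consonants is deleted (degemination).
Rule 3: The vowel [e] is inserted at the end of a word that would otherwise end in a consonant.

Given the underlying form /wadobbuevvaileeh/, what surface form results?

wadobabuevaileehe

Rule 1 (stop-cluster a-epenthesis): /b/ and /b/ form a stop–stop cluster, so [a] is inserted between them. /wadobbuevvaileeh/ → wadobabuevvaileeh.
Rule 2 (degemination): /vv/ is a geminate; the first /v/ deletes. /wadobabuevvaileeh/ → wadobabuevaileeh.
Rule 3 (final e-epenthesis): the form ends in the consonant /h/, so [e] is inserted word-finally. /wadobabuevaileeh/ → wadobabuevaileehe.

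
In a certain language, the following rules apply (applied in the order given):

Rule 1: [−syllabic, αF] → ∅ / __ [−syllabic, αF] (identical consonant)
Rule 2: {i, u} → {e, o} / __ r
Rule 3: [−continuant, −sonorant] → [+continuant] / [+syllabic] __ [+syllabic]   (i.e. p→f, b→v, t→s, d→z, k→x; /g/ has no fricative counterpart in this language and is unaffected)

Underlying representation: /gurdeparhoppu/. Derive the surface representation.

Rule 1 (degemination): /pp/ is a geminate; the first /p/ deletes. /gurdeparhoppu/ → gurdeparhopu.
Rule 2 (pre-rhotic lowering): /u/ is a high vowel immediately before /r/, so it lowers to [o]. /gurdeparhopu/ → gordeparhopu.
Rule 3 (intervocalic spirantization): /p/ is a stop between vowels /e/ and /a/, so it spirantizes to the fricative [f]. /p/ is a stop between vowels /o/ and /u/, so it spirantizes to the fricative [f]. /gordeparhopu/ → gordefarhofu.

gordefarhofu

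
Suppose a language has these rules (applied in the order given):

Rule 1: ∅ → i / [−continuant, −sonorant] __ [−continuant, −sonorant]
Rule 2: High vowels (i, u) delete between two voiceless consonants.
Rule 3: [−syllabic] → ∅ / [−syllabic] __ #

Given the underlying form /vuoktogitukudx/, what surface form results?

Rule 1 (stop-cluster i-epenthesis): /k/ and /t/ form a stop–stop cluster, so [i] is inserted between them. /vuoktogitukudx/ → vuokitogitukudx.
Rule 2 (high vowel syncope): /i/ is a high vowel flanked by voiceless consonants /k/ and /t/, so it deletes. /u/ is a high vowel flanked by voiceless consonants /t/ and /k/, so it deletes. /vuokitogitukudx/ → vuoktogitkudx.
Rule 3 (final cluster simplification): /x/ is the second consonant of a word-final cluster /dx/, so it deletes. /vuoktogitkudx/ → vuoktogitkud.

vuoktogitkud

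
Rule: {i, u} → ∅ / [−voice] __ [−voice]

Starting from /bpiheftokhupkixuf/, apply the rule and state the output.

bpheftokhpkxf

/i/ is a high vowel flanked by voiceless consonants /p/ and /h/, so it deletes.
/u/ is a high vowel flanked by voiceless consonants /h/ and /p/, so it deletes.
/i/ is a high vowel flanked by voiceless consonants /k/ and /x/, so it deletes.
/u/ is a high vowel flanked by voiceless consonants /x/ and /f/, so it deletes.
Surface form: [bpheftokhpkxf].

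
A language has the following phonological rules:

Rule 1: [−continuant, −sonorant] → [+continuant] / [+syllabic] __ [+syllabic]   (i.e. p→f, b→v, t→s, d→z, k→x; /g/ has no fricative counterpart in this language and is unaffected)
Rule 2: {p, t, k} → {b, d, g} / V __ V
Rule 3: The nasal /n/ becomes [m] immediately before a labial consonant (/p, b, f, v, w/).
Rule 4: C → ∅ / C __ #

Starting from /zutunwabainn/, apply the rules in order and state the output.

zusumwavain

Rule 1 (intervocalic spirantization): /t/ is a stop between vowels /u/ and /u/, so it spirantizes to the fricative [s]. /b/ is a stop between vowels /a/ and /a/, so it spirantizes to the fricative [v]. /zutunwabainn/ → zusunwavainn.
Rule 2 (intervocalic voicing): no segment meets the environment; /zusunwavainn/ is unchanged.
Rule 3 (nasal place assimilation): /n/ precedes the labial consonant /w/, so it assimilates in place to [m]. /zusunwavainn/ → zusumwavainn.
Rule 4 (final cluster simplification): /n/ is the second consonant of a word-final cluster /nn/, so it deletes. /zusumwavainn/ → zusumwavain.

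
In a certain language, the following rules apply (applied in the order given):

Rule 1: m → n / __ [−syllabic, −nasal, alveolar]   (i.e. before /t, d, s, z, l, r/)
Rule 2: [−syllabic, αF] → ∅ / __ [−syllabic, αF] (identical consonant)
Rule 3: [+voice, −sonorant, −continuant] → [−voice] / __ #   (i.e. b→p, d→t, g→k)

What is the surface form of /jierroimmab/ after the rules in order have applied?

Rule 1 (nasal place assimilation): no segment meets the environment; /jierroimmab/ is unchanged.
Rule 2 (degemination): /rr/ is a geminate; the first /r/ deletes. /mm/ is a geminate; the first /m/ deletes. /jierroimmab/ → jieroimab.
Rule 3 (final devoicing): /b/ is a voiced stop in word-final position, so it devoices to [p]. /jieroimab/ → jieroimap.

jieroimap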